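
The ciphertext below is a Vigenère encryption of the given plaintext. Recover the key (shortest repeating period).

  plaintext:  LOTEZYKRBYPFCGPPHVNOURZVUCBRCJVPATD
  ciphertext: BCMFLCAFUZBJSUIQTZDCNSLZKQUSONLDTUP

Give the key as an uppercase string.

QOTBME

  i= 0: B-L = 16 → Q
  i= 1: C-O = 14 → O
  i= 2: M-T = 19 → T
  i= 3: F-E =  1 → B
  i= 4: L-Z = 12 → M
  i= 5: C-Y =  4 → E
  i= 6: A-K = 16 → Q
  i= 7: F-R = 14 → O
  i= 8: U-B = 19 → T
  i= 9: Z-Y =  1 → B
  i=10: B-P = 12 → M
  i=11: J-F =  4 → E
  i=12: S-C = 16 → Q
  i=13: U-G = 14 → O
  i=14: I-P = 19 → T
  i=15: Q-P =  1 → B
  i=16: T-H = 12 → M
  i=17: Z-V =  4 → E
  i=18: D-N = 16 → Q
  i=19: C-O = 14 → O
  i=20: N-U = 19 → T
  i=21: S-R =  1 → B
  i=22: L-Z = 12 → M
  i=23: Z-V =  4 → E
  i=24: K-U = 16 → Q
  i=25: Q-C = 14 → O
  i=26: U-B = 19 → T
  i=27: S-R =  1 → B
  i=28: O-C = 12 → M
  i=29: N-J =  4 → E
  i=30: L-V = 16 → Q
  i=31: D-P = 14 → O
  i=32: T-A = 19 → T
  i=33: U-T =  1 → B
  i=34: P-D = 12 → M
  shifts repeat with period 6: QOTBME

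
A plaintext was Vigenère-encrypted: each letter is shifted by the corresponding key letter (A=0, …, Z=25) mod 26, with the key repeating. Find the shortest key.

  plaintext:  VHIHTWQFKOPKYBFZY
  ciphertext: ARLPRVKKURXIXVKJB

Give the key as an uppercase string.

  i= 0: A-V =  5 → F
  i= 1: R-H = 10 → K
  i= 2: L-I =  3 → D
  i= 3: P-H =  8 → I
  i= 4: R-T = 24 → Y
  i= 5: V-W = 25 → Z
  i= 6: K-Q = 20 → U
  i= 7: K-F =  5 → F
  i= 8: U-K = 10 → K
  i= 9: R-O =  3 → D
  i=10: X-P =  8 → I
  i=11: I-K = 24 → Y
  i=12: X-Y = 25 → Z
  i=13: V-B = 20 → U
  i=14: K-F =  5 → F
  i=15: J-Z = 10 → K
  i=16: B-Y =  3 → D
  shifts repeat with period 7: FKDIYZU

FKDIYZU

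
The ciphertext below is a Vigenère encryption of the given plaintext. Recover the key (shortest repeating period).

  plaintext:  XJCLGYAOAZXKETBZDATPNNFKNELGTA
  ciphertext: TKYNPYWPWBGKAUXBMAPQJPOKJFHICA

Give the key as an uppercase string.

  i= 0: T-X = 22 → W
  i= 1: K-J =  1 → B
  i= 2: Y-C = 22 → W
  i= 3: N-L =  2 → C
  i= 4: P-G =  9 → J
  i= 5: Y-Y =  0 → A
  i= 6: W-A = 22 → W
  i= 7: P-O =  1 → B
  i= 8: W-A = 22 → W
  i= 9: B-Z =  2 → C
  i=10: G-X =  9 → J
  i=11: K-K =  0 → A
  i=12: A-E = 22 → W
  i=13: U-T =  1 → B
  i=14: X-B = 22 → W
  i=15: B-Z =  2 → C
  i=16: M-D =  9 → J
  i=17: A-A =  0 → A
  i=18: P-T = 22 → W
  i=19: Q-P =  1 → B
  i=20: J-N = 22 → W
  i=21: P-N =  2 → C
  i=22: O-F =  9 → J
  i=23: K-K =  0 → A
  i=24: J-N = 22 → W
  i=25: F-E =  1 → B
  i=26: H-L = 22 → W
  i=27: I-G =  2 → C
  i=28: C-T =  9 → J
  i=29: A-A =  0 → A
  shifts repeat with period 6: WBWCJA

WBWCJA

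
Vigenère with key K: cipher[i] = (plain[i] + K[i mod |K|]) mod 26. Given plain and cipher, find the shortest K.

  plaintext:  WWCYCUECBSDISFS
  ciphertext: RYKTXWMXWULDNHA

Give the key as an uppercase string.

VCIV

  i= 0: R-W = 21 → V
  i= 1: Y-W =  2 → C
  i= 2: K-C =  8 → I
  i= 3: T-Y = 21 → V
  i= 4: X-C = 21 → V
  i= 5: W-U =  2 → C
  i= 6: M-E =  8 → I
  i= 7: X-C = 21 → V
  i= 8: W-B = 21 → V
  i= 9: U-S =  2 → C
  i=10: L-D =  8 → I
  i=11: D-I = 21 → V
  i=12: N-S = 21 → V
  i=13: H-F =  2 → C
  i=14: A-S =  8 → I
  shifts repeat with period 4: VCIV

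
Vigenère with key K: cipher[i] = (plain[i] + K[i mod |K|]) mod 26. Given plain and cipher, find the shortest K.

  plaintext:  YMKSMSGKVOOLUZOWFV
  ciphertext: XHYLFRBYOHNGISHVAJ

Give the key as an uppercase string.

  i= 0: X-Y = 25 → Z
  i= 1: H-M = 21 → V
  i= 2: Y-K = 14 → O
  i= 3: L-S = 19 → T
  i= 4: F-M = 19 → T
  i= 5: R-S = 25 → Z
  i= 6: B-G = 21 → V
  i= 7: Y-K = 14 → O
  i= 8: O-V = 19 → T
  i= 9: H-O = 19 → T
  i=10: N-O = 25 → Z
  i=11: G-L = 21 → V
  i=12: I-U = 14 → O
  i=13: S-Z = 19 → T
  i=14: H-O = 19 → T
  i=15: V-W = 25 → Z
  i=16: A-F = 21 → V
  i=17: J-V = 14 → O
  shifts repeat with period 5: ZVOTT

ZVOTT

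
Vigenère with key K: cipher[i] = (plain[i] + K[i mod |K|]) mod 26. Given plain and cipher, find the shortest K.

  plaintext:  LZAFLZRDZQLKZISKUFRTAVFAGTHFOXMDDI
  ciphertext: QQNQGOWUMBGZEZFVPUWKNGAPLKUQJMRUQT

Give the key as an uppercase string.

  i= 0: Q-L =  5 → F
  i= 1: Q-Z = 17 → R
  i= 2: N-A = 13 → N
  i= 3: Q-F = 11 → L
  i= 4: G-L = 21 → V
  i= 5: O-Z = 15 → P
  i= 6: W-R =  5 → F
  i= 7: U-D = 17 → R
  i= 8: M-Z = 13 → N
  i= 9: B-Q = 11 → L
  i=10: G-L = 21 → V
  i=11: Z-K = 15 → P
  i=12: E-Z =  5 → F
  i=13: Z-I = 17 → R
  i=14: F-S = 13 → N
  i=15: V-K = 11 → L
  i=16: P-U = 21 → V
  i=17: U-F = 15 → P
  i=18: W-R =  5 → F
  i=19: K-T = 17 → R
  i=20: N-A = 13 → N
  i=21: G-V = 11 → L
  i=22: A-F = 21 → V
  i=23: P-A = 15 → P
  i=24: L-G =  5 → F
  i=25: K-T = 17 → R
  i=26: U-H = 13 → N
  i=27: Q-F = 11 → L
  i=28: J-O = 21 → V
  i=29: M-X = 15 → P
  i=30: R-M =  5 → F
  i=31: U-D = 17 → R
  i=32: Q-D = 13 → N
  i=33: T-I = 11 → L
  shifts repeat with period 6: FRNLVP

FRNLVP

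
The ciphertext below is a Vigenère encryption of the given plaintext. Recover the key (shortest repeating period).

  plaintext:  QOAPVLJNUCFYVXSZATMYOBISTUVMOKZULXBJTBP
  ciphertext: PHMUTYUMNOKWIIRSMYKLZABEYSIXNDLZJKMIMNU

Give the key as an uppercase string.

  i= 0: P-Q = 25 → Z
  i= 1: H-O = 19 → T
  i= 2: M-A = 12 → M
  i= 3: U-P =  5 → F
  i= 4: T-V = 24 → Y
  i= 5: Y-L = 13 → N
  i= 6: U-J = 11 → L
  i= 7: M-N = 25 → Z
  i= 8: N-U = 19 → T
  i= 9: O-C = 12 → M
  i=10: K-F =  5 → F
  i=11: W-Y = 24 → Y
  i=12: I-V = 13 → N
  i=13: I-X = 11 → L
  i=14: R-S = 25 → Z
  i=15: S-Z = 19 → T
  i=16: M-A = 12 → M
  i=17: Y-T =  5 → F
  i=18: K-M = 24 → Y
  i=19: L-Y = 13 → N
  i=20: Z-O = 11 → L
  i=21: A-B = 25 → Z
  i=22: B-I = 19 → T
  i=23: E-S = 12 → M
  i=24: Y-T =  5 → F
  i=25: S-U = 24 → Y
  i=26: I-V = 13 → N
  i=27: X-M = 11 → L
  i=28: N-O = 25 → Z
  i=29: D-K = 19 → T
  i=30: L-Z = 12 → M
  i=31: Z-U =  5 → F
  i=32: J-L = 24 → Y
  i=33: K-X = 13 → N
  i=34: M-B = 11 → L
  i=35: I-J = 25 → Z
  i=36: M-T = 19 → T
  i=37: N-B = 12 → M
  i=38: U-P =  5 → F
  shifts repeat with period 7: ZTMFYNL

ZTMFYNL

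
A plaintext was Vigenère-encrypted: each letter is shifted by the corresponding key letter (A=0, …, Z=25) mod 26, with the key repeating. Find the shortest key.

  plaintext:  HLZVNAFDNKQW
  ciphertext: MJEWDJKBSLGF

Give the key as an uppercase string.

FYFBQJ

  i= 0: M-H =  5 → F
  i= 1: J-L = 24 → Y
  i= 2: E-Z =  5 → F
  i= 3: W-V =  1 → B
  i= 4: D-N = 16 → Q
  i= 5: J-A =  9 → J
  i= 6: K-F =  5 → F
  i= 7: B-D = 24 → Y
  i= 8: S-N =  5 → F
  i= 9: L-K =  1 → B
  i=10: G-Q = 16 → Q
  i=11: F-W =  9 → J
  shifts repeat with period 6: FYFBQJ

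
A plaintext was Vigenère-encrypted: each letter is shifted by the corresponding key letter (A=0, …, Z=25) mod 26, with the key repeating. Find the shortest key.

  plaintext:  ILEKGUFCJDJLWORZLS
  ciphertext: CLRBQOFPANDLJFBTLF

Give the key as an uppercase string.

  i= 0: C-I = 20 → U
  i= 1: L-L =  0 → A
  i= 2: R-E = 13 → N
  i= 3: B-K = 17 → R
  i= 4: Q-G = 10 → K
  i= 5: O-U = 20 → U
  i= 6: F-F =  0 → A
  i= 7: P-C = 13 → N
  i= 8: A-J = 17 → R
  i= 9: N-D = 10 → K
  i=10: D-J = 20 → U
  i=11: L-L =  0 → A
  i=12: J-W = 13 → N
  i=13: F-O = 17 → R
  i=14: B-R = 10 → K
  i=15: T-Z = 20 → U
  i=16: L-L =  0 → A
  i=17: F-S = 13 → N
  shifts repeat with period 5: UANRK

UANRK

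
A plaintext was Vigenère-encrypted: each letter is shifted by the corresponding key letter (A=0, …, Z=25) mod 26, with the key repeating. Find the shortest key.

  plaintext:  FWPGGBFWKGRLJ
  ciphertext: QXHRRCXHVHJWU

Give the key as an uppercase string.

  i= 0: Q-F = 11 → L
  i= 1: X-W =  1 → B
  i= 2: H-P = 18 → S
  i= 3: R-G = 11 → L
  i= 4: R-G = 11 → L
  i= 5: C-B =  1 → B
  i= 6: X-F = 18 → S
  i= 7: H-W = 11 → L
  i= 8: V-K = 11 → L
  i= 9: H-G =  1 → B
  i=10: J-R = 18 → S
  i=11: W-L = 11 → L
  i=12: U-J = 11 → L
  shifts repeat with period 4: LBSL

LBSL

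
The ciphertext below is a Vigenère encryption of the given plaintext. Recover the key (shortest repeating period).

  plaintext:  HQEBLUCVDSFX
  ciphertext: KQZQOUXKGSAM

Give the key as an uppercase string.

DAVP

  i= 0: K-H =  3 → D
  i= 1: Q-Q =  0 → A
  i= 2: Z-E = 21 → V
  i= 3: Q-B = 15 → P
  i= 4: O-L =  3 → D
  i= 5: U-U =  0 → A
  i= 6: X-C = 21 → V
  i= 7: K-V = 15 → P
  i= 8: G-D =  3 → D
  i= 9: S-S =  0 → A
  i=10: A-F = 21 → V
  i=11: M-X = 15 → P
  shifts repeat with period 4: DAVP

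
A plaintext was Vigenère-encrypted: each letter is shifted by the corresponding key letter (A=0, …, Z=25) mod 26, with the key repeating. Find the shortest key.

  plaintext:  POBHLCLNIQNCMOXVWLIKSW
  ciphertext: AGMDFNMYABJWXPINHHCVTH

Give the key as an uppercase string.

LSLWULB

  i= 0: A-P = 11 → L
  i= 1: G-O = 18 → S
  i= 2: M-B = 11 → L
  i= 3: D-H = 22 → W
  i= 4: F-L = 20 → U
  i= 5: N-C = 11 → L
  i= 6: M-L =  1 → B
  i= 7: Y-N = 11 → L
  i= 8: A-I = 18 → S
  i= 9: B-Q = 11 → L
  i=10: J-N = 22 → W
  i=11: W-C = 20 → U
  i=12: X-M = 11 → L
  i=13: P-O =  1 → B
  i=14: I-X = 11 → L
  i=15: N-V = 18 → S
  i=16: H-W = 11 → L
  i=17: H-L = 22 → W
  i=18: C-I = 20 → U
  i=19: V-K = 11 → L
  i=20: T-S =  1 → B
  i=21: H-W = 11 → L
  shifts repeat with period 7: LSLWULB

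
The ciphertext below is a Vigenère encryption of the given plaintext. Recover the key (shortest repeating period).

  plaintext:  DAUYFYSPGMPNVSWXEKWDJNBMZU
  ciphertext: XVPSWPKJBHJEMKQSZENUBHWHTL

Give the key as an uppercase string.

  i= 0: X-D = 20 → U
  i= 1: V-A = 21 → V
  i= 2: P-U = 21 → V
  i= 3: S-Y = 20 → U
  i= 4: W-F = 17 → R
  i= 5: P-Y = 17 → R
  i= 6: K-S = 18 → S
  i= 7: J-P = 20 → U
  i= 8: B-G = 21 → V
  i= 9: H-M = 21 → V
  i=10: J-P = 20 → U
  i=11: E-N = 17 → R
  i=12: M-V = 17 → R
  i=13: K-S = 18 → S
  i=14: Q-W = 20 → U
  i=15: S-X = 21 → V
  i=16: Z-E = 21 → V
  i=17: E-K = 20 → U
  i=18: N-W = 17 → R
  i=19: U-D = 17 → R
  i=20: B-J = 18 → S
  i=21: H-N = 20 → U
  i=22: W-B = 21 → V
  i=23: H-M = 21 → V
  i=24: T-Z = 20 → U
  i=25: L-U = 17 → R
  shifts repeat with period 7: UVVURRS

UVVURRS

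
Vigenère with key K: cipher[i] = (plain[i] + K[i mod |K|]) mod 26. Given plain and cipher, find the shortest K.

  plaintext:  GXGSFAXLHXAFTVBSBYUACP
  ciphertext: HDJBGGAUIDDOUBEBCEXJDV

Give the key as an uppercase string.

BGDJ

  i= 0: H-G =  1 → B
  i= 1: D-X =  6 → G
  i= 2: J-G =  3 → D
  i= 3: B-S =  9 → J
  i= 4: G-F =  1 → B
  i= 5: G-A =  6 → G
  i= 6: A-X =  3 → D
  i= 7: U-L =  9 → J
  i= 8: I-H =  1 → B
  i= 9: D-X =  6 → G
  i=10: D-A =  3 → D
  i=11: O-F =  9 → J
  i=12: U-T =  1 → B
  i=13: B-V =  6 → G
  i=14: E-B =  3 → D
  i=15: B-S =  9 → J
  i=16: C-B =  1 → B
  i=17: E-Y =  6 → G
  i=18: X-U =  3 → D
  i=19: J-A =  9 → J
  i=20: D-C =  1 → B
  i=21: V-P =  6 → G
  shifts repeat with period 4: BGDJ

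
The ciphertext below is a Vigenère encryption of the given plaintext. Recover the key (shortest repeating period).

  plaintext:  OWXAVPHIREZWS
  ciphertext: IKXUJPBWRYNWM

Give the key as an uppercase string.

UOA

  i= 0: I-O = 20 → U
  i= 1: K-W = 14 → O
  i= 2: X-X =  0 → A
  i= 3: U-A = 20 → U
  i= 4: J-V = 14 → O
  i= 5: P-P =  0 → A
  i= 6: B-H = 20 → U
  i= 7: W-I = 14 → O
  i= 8: R-R =  0 → A
  i= 9: Y-E = 20 → U
  i=10: N-Z = 14 → O
  i=11: W-W =  0 → A
  i=12: M-S = 20 → U
  shifts repeat with period 3: UOA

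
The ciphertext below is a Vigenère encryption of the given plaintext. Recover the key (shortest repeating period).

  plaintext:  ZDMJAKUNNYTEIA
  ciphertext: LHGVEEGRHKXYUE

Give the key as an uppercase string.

  i= 0: L-Z = 12 → M
  i= 1: H-D =  4 → E
  i= 2: G-M = 20 → U
  i= 3: V-J = 12 → M
  i= 4: E-A =  4 → E
  i= 5: E-K = 20 → U
  i= 6: G-U = 12 → M
  i= 7: R-N =  4 → E
  i= 8: H-N = 20 → U
  i= 9: K-Y = 12 → M
  i=10: X-T =  4 → E
  i=11: Y-E = 20 → U
  i=12: U-I = 12 → M
  i=13: E-A =  4 → E
  shifts repeat with period 3: MEU

MEU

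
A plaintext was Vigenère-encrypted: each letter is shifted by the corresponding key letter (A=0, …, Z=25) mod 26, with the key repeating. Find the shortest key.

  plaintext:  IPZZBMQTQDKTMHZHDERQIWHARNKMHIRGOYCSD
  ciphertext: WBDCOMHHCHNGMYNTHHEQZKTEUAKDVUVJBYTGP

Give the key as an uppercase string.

  i= 0: W-I = 14 → O
  i= 1: B-P = 12 → M
  i= 2: D-Z =  4 → E
  i= 3: C-Z =  3 → D
  i= 4: O-B = 13 → N
  i= 5: M-M =  0 → A
  i= 6: H-Q = 17 → R
  i= 7: H-T = 14 → O
  i= 8: C-Q = 12 → M
  i= 9: H-D =  4 → E
  i=10: N-K =  3 → D
  i=11: G-T = 13 → N
  i=12: M-M =  0 → A
  i=13: Y-H = 17 → R
  i=14: N-Z = 14 → O
  i=15: T-H = 12 → M
  i=16: H-D =  4 → E
  i=17: H-E =  3 → D
  i=18: E-R = 13 → N
  i=19: Q-Q =  0 → A
  i=20: Z-I = 17 → R
  i=21: K-W = 14 → O
  i=22: T-H = 12 → M
  i=23: E-A =  4 → E
  i=24: U-R =  3 → D
  i=25: A-N = 13 → N
  i=26: K-K =  0 → A
  i=27: D-M = 17 → R
  i=28: V-H = 14 → O
  i=29: U-I = 12 → M
  i=30: V-R =  4 → E
  i=31: J-G =  3 → D
  i=32: B-O = 13 → N
  i=33: Y-Y =  0 → A
  i=34: T-C = 17 → R
  i=35: G-S = 14 → O
  i=36: P-D = 12 → M
  shifts repeat with period 7: OMEDNAR

OMEDNAR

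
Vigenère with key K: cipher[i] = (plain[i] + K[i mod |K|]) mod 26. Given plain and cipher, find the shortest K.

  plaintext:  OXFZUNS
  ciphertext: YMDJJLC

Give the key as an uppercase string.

KPY

  i= 0: Y-O = 10 → K
  i= 1: M-X = 15 → P
  i= 2: D-F = 24 → Y
  i= 3: J-Z = 10 → K
  i= 4: J-U = 15 → P
  i= 5: L-N = 24 → Y
  i= 6: C-S = 10 → K
  shifts repeat with period 3: KPY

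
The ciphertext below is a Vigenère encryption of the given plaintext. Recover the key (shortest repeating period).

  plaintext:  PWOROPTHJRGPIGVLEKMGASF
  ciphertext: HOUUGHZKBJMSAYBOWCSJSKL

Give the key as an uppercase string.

  i= 0: H-P = 18 → S
  i= 1: O-W = 18 → S
  i= 2: U-O =  6 → G
  i= 3: U-R =  3 → D
  i= 4: G-O = 18 → S
  i= 5: H-P = 18 → S
  i= 6: Z-T =  6 → G
  i= 7: K-H =  3 → D
  i= 8: B-J = 18 → S
  i= 9: J-R = 18 → S
  i=10: M-G =  6 → G
  i=11: S-P =  3 → D
  i=12: A-I = 18 → S
  i=13: Y-G = 18 → S
  i=14: B-V =  6 → G
  i=15: O-L =  3 → D
  i=16: W-E = 18 → S
  i=17: C-K = 18 → S
  i=18: S-M =  6 → G
  i=19: J-G =  3 → D
  i=20: S-A = 18 → S
  i=21: K-S = 18 → S
  i=22: L-F =  6 → G
  shifts repeat with period 4: SSGD

SSGD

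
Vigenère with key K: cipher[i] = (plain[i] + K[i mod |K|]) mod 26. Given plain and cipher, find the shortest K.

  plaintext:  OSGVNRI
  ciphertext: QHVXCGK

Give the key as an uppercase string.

CPP

  i= 0: Q-O =  2 → C
  i= 1: H-S = 15 → P
  i= 2: V-G = 15 → P
  i= 3: X-V =  2 → C
  i= 4: C-N = 15 → P
  i= 5: G-R = 15 → P
  i= 6: K-I =  2 → C
  shifts repeat with period 3: CPP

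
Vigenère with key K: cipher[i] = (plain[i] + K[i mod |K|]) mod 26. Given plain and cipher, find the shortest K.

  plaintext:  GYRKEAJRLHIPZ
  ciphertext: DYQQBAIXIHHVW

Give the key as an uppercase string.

XAZG

  i= 0: D-G = 23 → X
  i= 1: Y-Y =  0 → A
  i= 2: Q-R = 25 → Z
  i= 3: Q-K =  6 → G
  i= 4: B-E = 23 → X
  i= 5: A-A =  0 → A
  i= 6: I-J = 25 → Z
  i= 7: X-R =  6 → G
  i= 8: I-L = 23 → X
  i= 9: H-H =  0 → A
  i=10: H-I = 25 → Z
  i=11: V-P =  6 → G
  i=12: W-Z = 23 → X
  shifts repeat with period 4: XAZG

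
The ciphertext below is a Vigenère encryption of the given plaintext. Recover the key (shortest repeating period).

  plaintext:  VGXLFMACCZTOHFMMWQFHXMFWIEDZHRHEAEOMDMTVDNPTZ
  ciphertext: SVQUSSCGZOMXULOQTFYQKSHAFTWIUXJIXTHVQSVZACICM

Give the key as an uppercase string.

XPTJNGCE

  i= 0: S-V = 23 → X
  i= 1: V-G = 15 → P
  i= 2: Q-X = 19 → T
  i= 3: U-L =  9 → J
  i= 4: S-F = 13 → N
  i= 5: S-M =  6 → G
  i= 6: C-A =  2 → C
  i= 7: G-C =  4 → E
  i= 8: Z-C = 23 → X
  i= 9: O-Z = 15 → P
  i=10: M-T = 19 → T
  i=11: X-O =  9 → J
  i=12: U-H = 13 → N
  i=13: L-F =  6 → G
  i=14: O-M =  2 → C
  i=15: Q-M =  4 → E
  i=16: T-W = 23 → X
  i=17: F-Q = 15 → P
  i=18: Y-F = 19 → T
  i=19: Q-H =  9 → J
  i=20: K-X = 13 → N
  i=21: S-M =  6 → G
  i=22: H-F =  2 → C
  i=23: A-W =  4 → E
  i=24: F-I = 23 → X
  i=25: T-E = 15 → P
  i=26: W-D = 19 → T
  i=27: I-Z =  9 → J
  i=28: U-H = 13 → N
  i=29: X-R =  6 → G
  i=30: J-H =  2 → C
  i=31: I-E =  4 → E
  i=32: X-A = 23 → X
  i=33: T-E = 15 → P
  i=34: H-O = 19 → T
  i=35: V-M =  9 → J
  i=36: Q-D = 13 → N
  i=37: S-M =  6 → G
  i=38: V-T =  2 → C
  i=39: Z-V =  4 → E
  i=40: A-D = 23 → X
  i=41: C-N = 15 → P
  i=42: I-P = 19 → T
  i=43: C-T =  9 → J
  i=44: M-Z = 13 → N
  shifts repeat with period 8: XPTJNGCE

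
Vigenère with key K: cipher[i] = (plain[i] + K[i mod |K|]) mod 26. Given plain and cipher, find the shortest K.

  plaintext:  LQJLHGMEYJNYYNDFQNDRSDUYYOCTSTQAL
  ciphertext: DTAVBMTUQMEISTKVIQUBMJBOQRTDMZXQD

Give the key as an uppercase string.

SDRKUGHQ

  i= 0: D-L = 18 → S
  i= 1: T-Q =  3 → D
  i= 2: A-J = 17 → R
  i= 3: V-L = 10 → K
  i= 4: B-H = 20 → U
  i= 5: M-G =  6 → G
  i= 6: T-M =  7 → H
  i= 7: U-E = 16 → Q
  i= 8: Q-Y = 18 → S
  i= 9: M-J =  3 → D
  i=10: E-N = 17 → R
  i=11: I-Y = 10 → K
  i=12: S-Y = 20 → U
  i=13: T-N =  6 → G
  i=14: K-D =  7 → H
  i=15: V-F = 16 → Q
  i=16: I-Q = 18 → S
  i=17: Q-N =  3 → D
  i=18: U-D = 17 → R
  i=19: B-R = 10 → K
  i=20: M-S = 20 → U
  i=21: J-D =  6 → G
  i=22: B-U =  7 → H
  i=23: O-Y = 16 → Q
  i=24: Q-Y = 18 → S
  i=25: R-O =  3 → D
  i=26: T-C = 17 → R
  i=27: D-T = 10 → K
  i=28: M-S = 20 → U
  i=29: Z-T =  6 → G
  i=30: X-Q =  7 → H
  i=31: Q-A = 16 → Q
  i=32: D-L = 18 → S
  shifts repeat with period 8: SDRKUGHQ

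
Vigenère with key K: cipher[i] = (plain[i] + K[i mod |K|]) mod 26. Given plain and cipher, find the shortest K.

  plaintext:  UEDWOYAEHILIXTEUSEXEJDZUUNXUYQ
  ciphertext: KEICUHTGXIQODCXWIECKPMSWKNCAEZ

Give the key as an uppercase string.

QAFGGJTC

  i= 0: K-U = 16 → Q
  i= 1: E-E =  0 → A
  i= 2: I-D =  5 → F
  i= 3: C-W =  6 → G
  i= 4: U-O =  6 → G
  i= 5: H-Y =  9 → J
  i= 6: T-A = 19 → T
  i= 7: G-E =  2 → C
  i= 8: X-H = 16 → Q
  i= 9: I-I =  0 → A
  i=10: Q-L =  5 → F
  i=11: O-I =  6 → G
  i=12: D-X =  6 → G
  i=13: C-T =  9 → J
  i=14: X-E = 19 → T
  i=15: W-U =  2 → C
  i=16: I-S = 16 → Q
  i=17: E-E =  0 → A
  i=18: C-X =  5 → F
  i=19: K-E =  6 → G
  i=20: P-J =  6 → G
  i=21: M-D =  9 → J
  i=22: S-Z = 19 → T
  i=23: W-U =  2 → C
  i=24: K-U = 16 → Q
  i=25: N-N =  0 → A
  i=26: C-X =  5 → F
  i=27: A-U =  6 → G
  i=28: E-Y =  6 → G
  i=29: Z-Q =  9 → J
  shifts repeat with period 8: QAFGGJTC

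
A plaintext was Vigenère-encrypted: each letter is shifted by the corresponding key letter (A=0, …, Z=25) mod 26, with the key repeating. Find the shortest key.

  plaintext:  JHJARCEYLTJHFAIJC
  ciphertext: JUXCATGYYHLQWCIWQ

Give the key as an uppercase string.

ANOCJRC

  i= 0: J-J =  0 → A
  i= 1: U-H = 13 → N
  i= 2: X-J = 14 → O
  i= 3: C-A =  2 → C
  i= 4: A-R =  9 → J
  i= 5: T-C = 17 → R
  i= 6: G-E =  2 → C
  i= 7: Y-Y =  0 → A
  i= 8: Y-L = 13 → N
  i= 9: H-T = 14 → O
  i=10: L-J =  2 → C
  i=11: Q-H =  9 → J
  i=12: W-F = 17 → R
  i=13: C-A =  2 → C
  i=14: I-I =  0 → A
  i=15: W-J = 13 → N
  i=16: Q-C = 14 → O
  shifts repeat with period 7: ANOCJRC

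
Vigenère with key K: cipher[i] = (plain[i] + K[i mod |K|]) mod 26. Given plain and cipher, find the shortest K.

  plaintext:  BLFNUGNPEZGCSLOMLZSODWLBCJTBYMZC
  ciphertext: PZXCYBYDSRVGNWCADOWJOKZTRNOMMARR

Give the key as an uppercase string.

OOSPEVL

  i= 0: P-B = 14 → O
  i= 1: Z-L = 14 → O
  i= 2: X-F = 18 → S
  i= 3: C-N = 15 → P
  i= 4: Y-U =  4 → E
  i= 5: B-G = 21 → V
  i= 6: Y-N = 11 → L
  i= 7: D-P = 14 → O
  i= 8: S-E = 14 → O
  i= 9: R-Z = 18 → S
  i=10: V-G = 15 → P
  i=11: G-C =  4 → E
  i=12: N-S = 21 → V
  i=13: W-L = 11 → L
  i=14: C-O = 14 → O
  i=15: A-M = 14 → O
  i=16: D-L = 18 → S
  i=17: O-Z = 15 → P
  i=18: W-S =  4 → E
  i=19: J-O = 21 → V
  i=20: O-D = 11 → L
  i=21: K-W = 14 → O
  i=22: Z-L = 14 → O
  i=23: T-B = 18 → S
  i=24: R-C = 15 → P
  i=25: N-J =  4 → E
  i=26: O-T = 21 → V
  i=27: M-B = 11 → L
  i=28: M-Y = 14 → O
  i=29: A-M = 14 → O
  i=30: R-Z = 18 → S
  i=31: R-C = 15 → P
  shifts repeat with period 7: OOSPEVL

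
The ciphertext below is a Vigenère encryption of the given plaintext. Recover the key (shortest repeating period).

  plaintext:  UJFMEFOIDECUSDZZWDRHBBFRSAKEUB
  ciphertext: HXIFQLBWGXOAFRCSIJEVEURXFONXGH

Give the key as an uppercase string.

NODTMG

  i= 0: H-U = 13 → N
  i= 1: X-J = 14 → O
  i= 2: I-F =  3 → D
  i= 3: F-M = 19 → T
  i= 4: Q-E = 12 → M
  i= 5: L-F =  6 → G
  i= 6: B-O = 13 → N
  i= 7: W-I = 14 → O
  i= 8: G-D =  3 → D
  i= 9: X-E = 19 → T
  i=10: O-C = 12 → M
  i=11: A-U =  6 → G
  i=12: F-S = 13 → N
  i=13: R-D = 14 → O
  i=14: C-Z =  3 → D
  i=15: S-Z = 19 → T
  i=16: I-W = 12 → M
  i=17: J-D =  6 → G
  i=18: E-R = 13 → N
  i=19: V-H = 14 → O
  i=20: E-B =  3 → D
  i=21: U-B = 19 → T
  i=22: R-F = 12 → M
  i=23: X-R =  6 → G
  i=24: F-S = 13 → N
  i=25: O-A = 14 → O
  i=26: N-K =  3 → D
  i=27: X-E = 19 → T
  i=28: G-U = 12 → M
  i=29: H-B =  6 → G
  shifts repeat with period 6: NODTMG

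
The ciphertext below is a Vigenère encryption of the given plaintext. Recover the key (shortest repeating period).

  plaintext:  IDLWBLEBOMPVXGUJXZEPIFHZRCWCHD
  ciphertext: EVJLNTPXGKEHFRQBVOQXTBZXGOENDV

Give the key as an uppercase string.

  i= 0: E-I = 22 → W
  i= 1: V-D = 18 → S
  i= 2: J-L = 24 → Y
  i= 3: L-W = 15 → P
  i= 4: N-B = 12 → M
  i= 5: T-L =  8 → I
  i= 6: P-E = 11 → L
  i= 7: X-B = 22 → W
  i= 8: G-O = 18 → S
  i= 9: K-M = 24 → Y
  i=10: E-P = 15 → P
  i=11: H-V = 12 → M
  i=12: F-X =  8 → I
  i=13: R-G = 11 → L
  i=14: Q-U = 22 → W
  i=15: B-J = 18 → S
  i=16: V-X = 24 → Y
  i=17: O-Z = 15 → P
  i=18: Q-E = 12 → M
  i=19: X-P =  8 → I
  i=20: T-I = 11 → L
  i=21: B-F = 22 → W
  i=22: Z-H = 18 → S
  i=23: X-Z = 24 → Y
  i=24: G-R = 15 → P
  i=25: O-C = 12 → M
  i=26: E-W =  8 → I
  i=27: N-C = 11 → L
  i=28: D-H = 22 → W
  i=29: V-D = 18 → S
  shifts repeat with period 7: WSYPMIL

WSYPMIL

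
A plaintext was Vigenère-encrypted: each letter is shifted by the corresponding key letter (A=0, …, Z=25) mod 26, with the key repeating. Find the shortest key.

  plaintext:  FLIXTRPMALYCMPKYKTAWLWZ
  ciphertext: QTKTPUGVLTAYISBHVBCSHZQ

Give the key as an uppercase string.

  i= 0: Q-F = 11 → L
  i= 1: T-L =  8 → I
  i= 2: K-I =  2 → C
  i= 3: T-X = 22 → W
  i= 4: P-T = 22 → W
  i= 5: U-R =  3 → D
  i= 6: G-P = 17 → R
  i= 7: V-M =  9 → J
  i= 8: L-A = 11 → L
  i= 9: T-L =  8 → I
  i=10: A-Y =  2 → C
  i=11: Y-C = 22 → W
  i=12: I-M = 22 → W
  i=13: S-P =  3 → D
  i=14: B-K = 17 → R
  i=15: H-Y =  9 → J
  i=16: V-K = 11 → L
  i=17: B-T =  8 → I
  i=18: C-A =  2 → C
  i=19: S-W = 22 → W
  i=20: H-L = 22 → W
  i=21: Z-W =  3 → D
  i=22: Q-Z = 17 → R
  shifts repeat with period 8: LICWWDRJ

LICWWDRJ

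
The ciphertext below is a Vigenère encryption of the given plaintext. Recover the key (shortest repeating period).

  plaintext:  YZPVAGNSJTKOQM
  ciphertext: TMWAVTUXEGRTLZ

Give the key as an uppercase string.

VNHF

  i= 0: T-Y = 21 → V
  i= 1: M-Z = 13 → N
  i= 2: W-P =  7 → H
  i= 3: A-V =  5 → F
  i= 4: V-A = 21 → V
  i= 5: T-G = 13 → N
  i= 6: U-N =  7 → H
  i= 7: X-S =  5 → F
  i= 8: E-J = 21 → V
  i= 9: G-T = 13 → N
  i=10: R-K =  7 → H
  i=11: T-O =  5 → F
  i=12: L-Q = 21 → V
  i=13: Z-M = 13 → N
  shifts repeat with period 4: VNHF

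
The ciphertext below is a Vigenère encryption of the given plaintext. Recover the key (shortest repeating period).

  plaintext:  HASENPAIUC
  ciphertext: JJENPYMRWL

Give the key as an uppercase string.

  i= 0: J-H =  2 → C
  i= 1: J-A =  9 → J
  i= 2: E-S = 12 → M
  i= 3: N-E =  9 → J
  i= 4: P-N =  2 → C
  i= 5: Y-P =  9 → J
  i= 6: M-A = 12 → M
  i= 7: R-I =  9 → J
  i= 8: W-U =  2 → C
  i= 9: L-C =  9 → J
  shifts repeat with period 4: CJMJ

CJMJ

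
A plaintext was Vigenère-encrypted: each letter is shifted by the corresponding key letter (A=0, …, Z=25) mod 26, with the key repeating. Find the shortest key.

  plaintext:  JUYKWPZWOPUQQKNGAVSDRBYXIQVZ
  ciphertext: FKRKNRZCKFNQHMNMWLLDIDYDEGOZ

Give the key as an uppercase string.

  i= 0: F-J = 22 → W
  i= 1: K-U = 16 → Q
  i= 2: R-Y = 19 → T
  i= 3: K-K =  0 → A
  i= 4: N-W = 17 → R
  i= 5: R-P =  2 → C
  i= 6: Z-Z =  0 → A
  i= 7: C-W =  6 → G
  i= 8: K-O = 22 → W
  i= 9: F-P = 16 → Q
  i=10: N-U = 19 → T
  i=11: Q-Q =  0 → A
  i=12: H-Q = 17 → R
  i=13: M-K =  2 → C
  i=14: N-N =  0 → A
  i=15: M-G =  6 → G
  i=16: W-A = 22 → W
  i=17: L-V = 16 → Q
  i=18: L-S = 19 → T
  i=19: D-D =  0 → A
  i=20: I-R = 17 → R
  i=21: D-B =  2 → C
  i=22: Y-Y =  0 → A
  i=23: D-X =  6 → G
  i=24: E-I = 22 → W
  i=25: G-Q = 16 → Q
  i=26: O-V = 19 → T
  i=27: Z-Z =  0 → A
  shifts repeat with period 8: WQTARCAG

WQTARCAG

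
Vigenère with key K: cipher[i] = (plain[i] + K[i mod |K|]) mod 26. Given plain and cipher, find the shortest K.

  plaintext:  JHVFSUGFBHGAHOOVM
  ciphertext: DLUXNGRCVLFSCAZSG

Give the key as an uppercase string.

  i= 0: D-J = 20 → U
  i= 1: L-H =  4 → E
  i= 2: U-V = 25 → Z
  i= 3: X-F = 18 → S
  i= 4: N-S = 21 → V
  i= 5: G-U = 12 → M
  i= 6: R-G = 11 → L
  i= 7: C-F = 23 → X
  i= 8: V-B = 20 → U
  i= 9: L-H =  4 → E
  i=10: F-G = 25 → Z
  i=11: S-A = 18 → S
  i=12: C-H = 21 → V
  i=13: A-O = 12 → M
  i=14: Z-O = 11 → L
  i=15: S-V = 23 → X
  i=16: G-M = 20 → U
  shifts repeat with period 8: UEZSVMLX

UEZSVMLX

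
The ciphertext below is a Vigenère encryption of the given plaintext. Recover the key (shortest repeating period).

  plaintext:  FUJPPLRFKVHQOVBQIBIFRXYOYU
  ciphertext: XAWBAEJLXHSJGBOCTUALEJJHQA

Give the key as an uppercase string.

  i= 0: X-F = 18 → S
  i= 1: A-U =  6 → G
  i= 2: W-J = 13 → N
  i= 3: B-P = 12 → M
  i= 4: A-P = 11 → L
  i= 5: E-L = 19 → T
  i= 6: J-R = 18 → S
  i= 7: L-F =  6 → G
  i= 8: X-K = 13 → N
  i= 9: H-V = 12 → M
  i=10: S-H = 11 → L
  i=11: J-Q = 19 → T
  i=12: G-O = 18 → S
  i=13: B-V =  6 → G
  i=14: O-B = 13 → N
  i=15: C-Q = 12 → M
  i=16: T-I = 11 → L
  i=17: U-B = 19 → T
  i=18: A-I = 18 → S
  i=19: L-F =  6 → G
  i=20: E-R = 13 → N
  i=21: J-X = 12 → M
  i=22: J-Y = 11 → L
  i=23: H-O = 19 → T
  i=24: Q-Y = 18 → S
  i=25: A-U =  6 → G
  shifts repeat with period 6: SGNMLT

SGNMLT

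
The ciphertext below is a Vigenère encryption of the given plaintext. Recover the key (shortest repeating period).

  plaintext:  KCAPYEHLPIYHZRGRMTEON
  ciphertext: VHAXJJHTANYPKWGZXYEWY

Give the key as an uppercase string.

  i= 0: V-K = 11 → L
  i= 1: H-C =  5 → F
  i= 2: A-A =  0 → A
  i= 3: X-P =  8 → I
  i= 4: J-Y = 11 → L
  i= 5: J-E =  5 → F
  i= 6: H-H =  0 → A
  i= 7: T-L =  8 → I
  i= 8: A-P = 11 → L
  i= 9: N-I =  5 → F
  i=10: Y-Y =  0 → A
  i=11: P-H =  8 → I
  i=12: K-Z = 11 → L
  i=13: W-R =  5 → F
  i=14: G-G =  0 → A
  i=15: Z-R =  8 → I
  i=16: X-M = 11 → L
  i=17: Y-T =  5 → F
  i=18: E-E =  0 → A
  i=19: W-O =  8 → I
  i=20: Y-N = 11 → L
  shifts repeat with period 4: LFAI

LFAI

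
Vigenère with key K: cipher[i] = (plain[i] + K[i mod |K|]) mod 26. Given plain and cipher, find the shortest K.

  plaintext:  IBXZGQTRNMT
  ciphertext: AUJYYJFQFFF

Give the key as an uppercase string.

STMZ

  i= 0: A-I = 18 → S
  i= 1: U-B = 19 → T
  i= 2: J-X = 12 → M
  i= 3: Y-Z = 25 → Z
  i= 4: Y-G = 18 → S
  i= 5: J-Q = 19 → T
  i= 6: F-T = 12 → M
  i= 7: Q-R = 25 → Z
  i= 8: F-N = 18 → S
  i= 9: F-M = 19 → T
  i=10: F-T = 12 → M
  shifts repeat with period 4: STMZ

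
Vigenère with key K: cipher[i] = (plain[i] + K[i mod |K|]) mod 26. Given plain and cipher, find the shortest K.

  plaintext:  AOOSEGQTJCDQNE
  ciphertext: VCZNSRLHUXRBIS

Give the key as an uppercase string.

VOL

  i= 0: V-A = 21 → V
  i= 1: C-O = 14 → O
  i= 2: Z-O = 11 → L
  i= 3: N-S = 21 → V
  i= 4: S-E = 14 → O
  i= 5: R-G = 11 → L
  i= 6: L-Q = 21 → V
  i= 7: H-T = 14 → O
  i= 8: U-J = 11 → L
  i= 9: X-C = 21 → V
  i=10: R-D = 14 → O
  i=11: B-Q = 11 → L
  i=12: I-N = 21 → V
  i=13: S-E = 14 → O
  shifts repeat with period 3: VOL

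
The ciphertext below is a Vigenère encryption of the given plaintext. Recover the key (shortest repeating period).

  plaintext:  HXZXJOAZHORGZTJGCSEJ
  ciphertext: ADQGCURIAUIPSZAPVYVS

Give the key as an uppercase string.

TGRJ

  i= 0: A-H = 19 → T
  i= 1: D-X =  6 → G
  i= 2: Q-Z = 17 → R
  i= 3: G-X =  9 → J
  i= 4: C-J = 19 → T
  i= 5: U-O =  6 → G
  i= 6: R-A = 17 → R
  i= 7: I-Z =  9 → J
  i= 8: A-H = 19 → T
  i= 9: U-O =  6 → G
  i=10: I-R = 17 → R
  i=11: P-G =  9 → J
  i=12: S-Z = 19 → T
  i=13: Z-T =  6 → G
  i=14: A-J = 17 → R
  i=15: P-G =  9 → J
  i=16: V-C = 19 → T
  i=17: Y-S =  6 → G
  i=18: V-E = 17 → R
  i=19: S-J =  9 → J
  shifts repeat with period 4: TGRJ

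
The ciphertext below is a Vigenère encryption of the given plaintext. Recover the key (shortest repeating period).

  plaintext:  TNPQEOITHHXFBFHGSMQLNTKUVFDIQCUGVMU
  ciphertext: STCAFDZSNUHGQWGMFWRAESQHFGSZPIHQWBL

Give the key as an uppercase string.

ZGNKBPR

  i= 0: S-T = 25 → Z
  i= 1: T-N =  6 → G
  i= 2: C-P = 13 → N
  i= 3: A-Q = 10 → K
  i= 4: F-E =  1 → B
  i= 5: D-O = 15 → P
  i= 6: Z-I = 17 → R
  i= 7: S-T = 25 → Z
  i= 8: N-H =  6 → G
  i= 9: U-H = 13 → N
  i=10: H-X = 10 → K
  i=11: G-F =  1 → B
  i=12: Q-B = 15 → P
  i=13: W-F = 17 → R
  i=14: G-H = 25 → Z
  i=15: M-G =  6 → G
  i=16: F-S = 13 → N
  i=17: W-M = 10 → K
  i=18: R-Q =  1 → B
  i=19: A-L = 15 → P
  i=20: E-N = 17 → R
  i=21: S-T = 25 → Z
  i=22: Q-K =  6 → G
  i=23: H-U = 13 → N
  i=24: F-V = 10 → K
  i=25: G-F =  1 → B
  i=26: S-D = 15 → P
  i=27: Z-I = 17 → R
  i=28: P-Q = 25 → Z
  i=29: I-C =  6 → G
  i=30: H-U = 13 → N
  i=31: Q-G = 10 → K
  i=32: W-V =  1 → B
  i=33: B-M = 15 → P
  i=34: L-U = 17 → R
  shifts repeat with period 7: ZGNKBPR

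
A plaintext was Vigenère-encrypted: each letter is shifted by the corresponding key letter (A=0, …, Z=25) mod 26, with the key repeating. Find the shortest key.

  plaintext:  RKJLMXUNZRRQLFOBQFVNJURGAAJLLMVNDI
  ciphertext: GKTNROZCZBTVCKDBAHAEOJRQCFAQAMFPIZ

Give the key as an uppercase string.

PAKCFRF

  i= 0: G-R = 15 → P
  i= 1: K-K =  0 → A
  i= 2: T-J = 10 → K
  i= 3: N-L =  2 → C
  i= 4: R-M =  5 → F
  i= 5: O-X = 17 → R
  i= 6: Z-U =  5 → F
  i= 7: C-N = 15 → P
  i= 8: Z-Z =  0 → A
  i= 9: B-R = 10 → K
  i=10: T-R =  2 → C
  i=11: V-Q =  5 → F
  i=12: C-L = 17 → R
  i=13: K-F =  5 → F
  i=14: D-O = 15 → P
  i=15: B-B =  0 → A
  i=16: A-Q = 10 → K
  i=17: H-F =  2 → C
  i=18: A-V =  5 → F
  i=19: E-N = 17 → R
  i=20: O-J =  5 → F
  i=21: J-U = 15 → P
  i=22: R-R =  0 → A
  i=23: Q-G = 10 → K
  i=24: C-A =  2 → C
  i=25: F-A =  5 → F
  i=26: A-J = 17 → R
  i=27: Q-L =  5 → F
  i=28: A-L = 15 → P
  i=29: M-M =  0 → A
  i=30: F-V = 10 → K
  i=31: P-N =  2 → C
  i=32: I-D =  5 → F
  i=33: Z-I = 17 → R
  shifts repeat with period 7: PAKCFRF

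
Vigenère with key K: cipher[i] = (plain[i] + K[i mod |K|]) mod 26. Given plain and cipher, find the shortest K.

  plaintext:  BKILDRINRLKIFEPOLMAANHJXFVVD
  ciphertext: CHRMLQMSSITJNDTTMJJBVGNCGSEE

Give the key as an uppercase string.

  i= 0: C-B =  1 → B
  i= 1: H-K = 23 → X
  i= 2: R-I =  9 → J
  i= 3: M-L =  1 → B
  i= 4: L-D =  8 → I
  i= 5: Q-R = 25 → Z
  i= 6: M-I =  4 → E
  i= 7: S-N =  5 → F
  i= 8: S-R =  1 → B
  i= 9: I-L = 23 → X
  i=10: T-K =  9 → J
  i=11: J-I =  1 → B
  i=12: N-F =  8 → I
  i=13: D-E = 25 → Z
  i=14: T-P =  4 → E
  i=15: T-O =  5 → F
  i=16: M-L =  1 → B
  i=17: J-M = 23 → X
  i=18: J-A =  9 → J
  i=19: B-A =  1 → B
  i=20: V-N =  8 → I
  i=21: G-H = 25 → Z
  i=22: N-J =  4 → E
  i=23: C-X =  5 → F
  i=24: G-F =  1 → B
  i=25: S-V = 23 → X
  i=26: E-V =  9 → J
  i=27: E-D =  1 → B
  shifts repeat with period 8: BXJBIZEF

BXJBIZEF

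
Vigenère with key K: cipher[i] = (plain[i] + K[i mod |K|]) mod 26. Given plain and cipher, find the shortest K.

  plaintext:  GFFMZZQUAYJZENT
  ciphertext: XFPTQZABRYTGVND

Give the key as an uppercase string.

  i= 0: X-G = 17 → R
  i= 1: F-F =  0 → A
  i= 2: P-F = 10 → K
  i= 3: T-M =  7 → H
  i= 4: Q-Z = 17 → R
  i= 5: Z-Z =  0 → A
  i= 6: A-Q = 10 → K
  i= 7: B-U =  7 → H
  i= 8: R-A = 17 → R
  i= 9: Y-Y =  0 → A
  i=10: T-J = 10 → K
  i=11: G-Z =  7 → H
  i=12: V-E = 17 → R
  i=13: N-N =  0 → A
  i=14: D-T = 10 → K
  shifts repeat with period 4: RAKH

RAKH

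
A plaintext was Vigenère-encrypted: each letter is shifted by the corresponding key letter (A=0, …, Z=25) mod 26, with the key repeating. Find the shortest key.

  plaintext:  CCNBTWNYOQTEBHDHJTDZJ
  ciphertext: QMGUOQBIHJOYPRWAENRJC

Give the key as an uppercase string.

OKTTVU

  i= 0: Q-C = 14 → O
  i= 1: M-C = 10 → K
  i= 2: G-N = 19 → T
  i= 3: U-B = 19 → T
  i= 4: O-T = 21 → V
  i= 5: Q-W = 20 → U
  i= 6: B-N = 14 → O
  i= 7: I-Y = 10 → K
  i= 8: H-O = 19 → T
  i= 9: J-Q = 19 → T
  i=10: O-T = 21 → V
  i=11: Y-E = 20 → U
  i=12: P-B = 14 → O
  i=13: R-H = 10 → K
  i=14: W-D = 19 → T
  i=15: A-H = 19 → T
  i=16: E-J = 21 → V
  i=17: N-T = 20 → U
  i=18: R-D = 14 → O
  i=19: J-Z = 10 → K
  i=20: C-J = 19 → T
  shifts repeat with period 6: OKTTVU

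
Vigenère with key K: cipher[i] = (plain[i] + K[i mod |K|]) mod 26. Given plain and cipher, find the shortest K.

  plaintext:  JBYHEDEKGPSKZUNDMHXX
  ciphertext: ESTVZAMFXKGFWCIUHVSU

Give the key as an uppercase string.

  i= 0: E-J = 21 → V
  i= 1: S-B = 17 → R
  i= 2: T-Y = 21 → V
  i= 3: V-H = 14 → O
  i= 4: Z-E = 21 → V
  i= 5: A-D = 23 → X
  i= 6: M-E =  8 → I
  i= 7: F-K = 21 → V
  i= 8: X-G = 17 → R
  i= 9: K-P = 21 → V
  i=10: G-S = 14 → O
  i=11: F-K = 21 → V
  i=12: W-Z = 23 → X
  i=13: C-U =  8 → I
  i=14: I-N = 21 → V
  i=15: U-D = 17 → R
  i=16: H-M = 21 → V
  i=17: V-H = 14 → O
  i=18: S-X = 21 → V
  i=19: U-X = 23 → X
  shifts repeat with period 7: VRVOVXI

VRVOVXI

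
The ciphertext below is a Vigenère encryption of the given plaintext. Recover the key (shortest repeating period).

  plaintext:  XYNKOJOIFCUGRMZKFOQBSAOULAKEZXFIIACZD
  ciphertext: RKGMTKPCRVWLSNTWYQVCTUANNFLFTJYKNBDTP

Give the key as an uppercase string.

UMTCFBB

  i= 0: R-X = 20 → U
  i= 1: K-Y = 12 → M
  i= 2: G-N = 19 → T
  i= 3: M-K =  2 → C
  i= 4: T-O =  5 → F
  i= 5: K-J =  1 → B
  i= 6: P-O =  1 → B
  i= 7: C-I = 20 → U
  i= 8: R-F = 12 → M
  i= 9: V-C = 19 → T
  i=10: W-U =  2 → C
  i=11: L-G =  5 → F
  i=12: S-R =  1 → B
  i=13: N-M =  1 → B
  i=14: T-Z = 20 → U
  i=15: W-K = 12 → M
  i=16: Y-F = 19 → T
  i=17: Q-O =  2 → C
  i=18: V-Q =  5 → F
  i=19: C-B =  1 → B
  i=20: T-S =  1 → B
  i=21: U-A = 20 → U
  i=22: A-O = 12 → M
  i=23: N-U = 19 → T
  i=24: N-L =  2 → C
  i=25: F-A =  5 → F
  i=26: L-K =  1 → B
  i=27: F-E =  1 → B
  i=28: T-Z = 20 → U
  i=29: J-X = 12 → M
  i=30: Y-F = 19 → T
  i=31: K-I =  2 → C
  i=32: N-I =  5 → F
  i=33: B-A =  1 → B
  i=34: D-C =  1 → B
  i=35: T-Z = 20 → U
  i=36: P-D = 12 → M
  shifts repeat with period 7: UMTCFBB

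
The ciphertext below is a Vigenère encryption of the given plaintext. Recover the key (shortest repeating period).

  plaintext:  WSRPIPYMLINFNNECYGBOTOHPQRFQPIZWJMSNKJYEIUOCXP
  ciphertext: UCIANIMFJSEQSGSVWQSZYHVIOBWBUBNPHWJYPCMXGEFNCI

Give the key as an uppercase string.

YKRLFTOT

  i= 0: U-W = 24 → Y
  i= 1: C-S = 10 → K
  i= 2: I-R = 17 → R
  i= 3: A-P = 11 → L
  i= 4: N-I =  5 → F
  i= 5: I-P = 19 → T
  i= 6: M-Y = 14 → O
  i= 7: F-M = 19 → T
  i= 8: J-L = 24 → Y
  i= 9: S-I = 10 → K
  i=10: E-N = 17 → R
  i=11: Q-F = 11 → L
  i=12: S-N =  5 → F
  i=13: G-N = 19 → T
  i=14: S-E = 14 → O
  i=15: V-C = 19 → T
  i=16: W-Y = 24 → Y
  i=17: Q-G = 10 → K
  i=18: S-B = 17 → R
  i=19: Z-O = 11 → L
  i=20: Y-T =  5 → F
  i=21: H-O = 19 → T
  i=22: V-H = 14 → O
  i=23: I-P = 19 → T
  i=24: O-Q = 24 → Y
  i=25: B-R = 10 → K
  i=26: W-F = 17 → R
  i=27: B-Q = 11 → L
  i=28: U-P =  5 → F
  i=29: B-I = 19 → T
  i=30: N-Z = 14 → O
  i=31: P-W = 19 → T
  i=32: H-J = 24 → Y
  i=33: W-M = 10 → K
  i=34: J-S = 17 → R
  i=35: Y-N = 11 → L
  i=36: P-K =  5 → F
  i=37: C-J = 19 → T
  i=38: M-Y = 14 → O
  i=39: X-E = 19 → T
  i=40: G-I = 24 → Y
  i=41: E-U = 10 → K
  i=42: F-O = 17 → R
  i=43: N-C = 11 → L
  i=44: C-X =  5 → F
  i=45: I-P = 19 → T
  shifts repeat with period 8: YKRLFTOT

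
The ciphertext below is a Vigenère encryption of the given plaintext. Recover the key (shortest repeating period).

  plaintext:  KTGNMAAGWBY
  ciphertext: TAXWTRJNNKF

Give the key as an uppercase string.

  i= 0: T-K =  9 → J
  i= 1: A-T =  7 → H
  i= 2: X-G = 17 → R
  i= 3: W-N =  9 → J
  i= 4: T-M =  7 → H
  i= 5: R-A = 17 → R
  i= 6: J-A =  9 → J
  i= 7: N-G =  7 → H
  i= 8: N-W = 17 → R
  i= 9: K-B =  9 → J
  i=10: F-Y =  7 → H
  shifts repeat with period 3: JHR

JHR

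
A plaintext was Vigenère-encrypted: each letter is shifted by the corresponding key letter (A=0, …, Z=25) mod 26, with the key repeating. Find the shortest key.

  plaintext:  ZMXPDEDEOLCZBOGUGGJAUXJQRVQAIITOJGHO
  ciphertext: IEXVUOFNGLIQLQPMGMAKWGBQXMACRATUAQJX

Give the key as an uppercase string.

JSAGRKC

  i= 0: I-Z =  9 → J
  i= 1: E-M = 18 → S
  i= 2: X-X =  0 → A
  i= 3: V-P =  6 → G
  i= 4: U-D = 17 → R
  i= 5: O-E = 10 → K
  i= 6: F-D =  2 → C
  i= 7: N-E =  9 → J
  i= 8: G-O = 18 → S
  i= 9: L-L =  0 → A
  i=10: I-C =  6 → G
  i=11: Q-Z = 17 → R
  i=12: L-B = 10 → K
  i=13: Q-O =  2 → C
  i=14: P-G =  9 → J
  i=15: M-U = 18 → S
  i=16: G-G =  0 → A
  i=17: M-G =  6 → G
  i=18: A-J = 17 → R
  i=19: K-A = 10 → K
  i=20: W-U =  2 → C
  i=21: G-X =  9 → J
  i=22: B-J = 18 → S
  i=23: Q-Q =  0 → A
  i=24: X-R =  6 → G
  i=25: M-V = 17 → R
  i=26: A-Q = 10 → K
  i=27: C-A =  2 → C
  i=28: R-I =  9 → J
  i=29: A-I = 18 → S
  i=30: T-T =  0 → A
  i=31: U-O =  6 → G
  i=32: A-J = 17 → R
  i=33: Q-G = 10 → K
  i=34: J-H =  2 → C
  i=35: X-O =  9 → J
  shifts repeat with period 7: JSAGRKC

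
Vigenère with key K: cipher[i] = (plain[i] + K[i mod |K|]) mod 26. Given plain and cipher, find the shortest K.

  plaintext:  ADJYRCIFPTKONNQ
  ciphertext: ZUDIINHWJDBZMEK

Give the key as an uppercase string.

ZRUKRL

  i= 0: Z-A = 25 → Z
  i= 1: U-D = 17 → R
  i= 2: D-J = 20 → U
  i= 3: I-Y = 10 → K
  i= 4: I-R = 17 → R
  i= 5: N-C = 11 → L
  i= 6: H-I = 25 → Z
  i= 7: W-F = 17 → R
  i= 8: J-P = 20 → U
  i= 9: D-T = 10 → K
  i=10: B-K = 17 → R
  i=11: Z-O = 11 → L
  i=12: M-N = 25 → Z
  i=13: E-N = 17 → R
  i=14: K-Q = 20 → U
  shifts repeat with period 6: ZRUKRL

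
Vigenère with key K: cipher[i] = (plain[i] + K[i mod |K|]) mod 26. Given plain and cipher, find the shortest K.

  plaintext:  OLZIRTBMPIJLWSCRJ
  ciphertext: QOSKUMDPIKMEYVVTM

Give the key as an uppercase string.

CDT

  i= 0: Q-O =  2 → C
  i= 1: O-L =  3 → D
  i= 2: S-Z = 19 → T
  i= 3: K-I =  2 → C
  i= 4: U-R =  3 → D
  i= 5: M-T = 19 → T
  i= 6: D-B =  2 → C
  i= 7: P-M =  3 → D
  i= 8: I-P = 19 → T
  i= 9: K-I =  2 → C
  i=10: M-J =  3 → D
  i=11: E-L = 19 → T
  i=12: Y-W =  2 → C
  i=13: V-S =  3 → D
  i=14: V-C = 19 → T
  i=15: T-R =  2 → C
  i=16: M-J =  3 → D
  shifts repeat with period 3: CDT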